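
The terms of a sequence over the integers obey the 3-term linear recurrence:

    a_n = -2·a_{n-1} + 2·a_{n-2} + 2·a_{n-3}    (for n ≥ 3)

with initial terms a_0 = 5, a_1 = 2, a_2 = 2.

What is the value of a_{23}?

546267648

a_3 = -2·2 + 2·2 + 2·5 = 10
a_4 = -2·10 + 2·2 + 2·2 = -12
a_5 = -2·-12 + 2·10 + 2·2 = 48
a_6 = -2·48 + 2·-12 + 2·10 = -100
a_7 = -2·-100 + 2·48 + 2·-12 = 272
a_8 = -2·272 + 2·-100 + 2·48 = -648
a_9 = -2·-648 + 2·272 + 2·-100 = 1640
a_10 = -2·1640 + 2·-648 + 2·272 = -4032
a_11 = -2·-4032 + 2·1640 + 2·-648 = 10048
a_12 = -2·10048 + 2·-4032 + 2·1640 = -24880
a_13 = -2·-24880 + 2·10048 + 2·-4032 = 61792
a_14 = -2·61792 + 2·-24880 + 2·10048 = -153248
a_15 = -2·-153248 + 2·61792 + 2·-24880 = 380320
a_16 = -2·380320 + 2·-153248 + 2·61792 = -943552
a_17 = -2·-943552 + 2·380320 + 2·-153248 = 2341248
a_18 = -2·2341248 + 2·-943552 + 2·380320 = -5808960
a_19 = -2·-5808960 + 2·2341248 + 2·-943552 = 14413312
a_20 = -2·14413312 + 2·-5808960 + 2·2341248 = -35762048
a_21 = -2·-35762048 + 2·14413312 + 2·-5808960 = 88732800
a_22 = -2·88732800 + 2·-35762048 + 2·14413312 = -220163072
a_23 = -2·-220163072 + 2·88732800 + 2·-35762048 = 546267648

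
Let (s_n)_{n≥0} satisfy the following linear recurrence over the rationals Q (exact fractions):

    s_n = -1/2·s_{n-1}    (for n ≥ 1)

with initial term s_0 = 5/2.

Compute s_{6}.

s_1 = -1/2·5/2 = -5/4
s_2 = -1/2·-5/4 = 5/8
s_3 = -1/2·5/8 = -5/16
s_4 = -1/2·-5/16 = 5/32
s_5 = -1/2·5/32 = -5/64
s_6 = -1/2·-5/64 = 5/128

5/128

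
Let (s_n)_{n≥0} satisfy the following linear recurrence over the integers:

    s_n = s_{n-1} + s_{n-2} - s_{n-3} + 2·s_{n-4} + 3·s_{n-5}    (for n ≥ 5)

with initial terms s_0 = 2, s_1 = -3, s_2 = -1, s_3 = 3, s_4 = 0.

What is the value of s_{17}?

-958

s_5 = 1·0 + 1·3 + -1·-1 + 2·-3 + 3·2 = 4
s_6 = 1·4 + 1·0 + -1·3 + 2·-1 + 3·-3 = -10
s_7 = 1·-10 + 1·4 + -1·0 + 2·3 + 3·-1 = -3
s_8 = 1·-3 + 1·-10 + -1·4 + 2·0 + 3·3 = -8
s_9 = 1·-8 + 1·-3 + -1·-10 + 2·4 + 3·0 = 7
s_10 = 1·7 + 1·-8 + -1·-3 + 2·-10 + 3·4 = -6
s_11 = 1·-6 + 1·7 + -1·-8 + 2·-3 + 3·-10 = -27
s_12 = 1·-27 + 1·-6 + -1·7 + 2·-8 + 3·-3 = -65
s_13 = 1·-65 + 1·-27 + -1·-6 + 2·7 + 3·-8 = -96
s_14 = 1·-96 + 1·-65 + -1·-27 + 2·-6 + 3·7 = -125
s_15 = 1·-125 + 1·-96 + -1·-65 + 2·-27 + 3·-6 = -228
s_16 = 1·-228 + 1·-125 + -1·-96 + 2·-65 + 3·-27 = -468
s_17 = 1·-468 + 1·-228 + -1·-125 + 2·-96 + 3·-65 = -958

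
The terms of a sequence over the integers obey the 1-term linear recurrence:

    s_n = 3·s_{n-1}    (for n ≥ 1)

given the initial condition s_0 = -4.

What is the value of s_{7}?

s_1 = 3·-4 = -12
s_2 = 3·-12 = -36
s_3 = 3·-36 = -108
s_4 = 3·-108 = -324
s_5 = 3·-324 = -972
s_6 = 3·-972 = -2916
s_7 = 3·-2916 = -8748

-8748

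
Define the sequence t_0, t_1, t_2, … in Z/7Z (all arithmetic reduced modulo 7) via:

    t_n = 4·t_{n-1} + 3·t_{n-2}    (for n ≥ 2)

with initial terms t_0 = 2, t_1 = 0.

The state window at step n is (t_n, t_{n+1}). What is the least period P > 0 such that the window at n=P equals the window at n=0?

21

n=0: window = (2, 0)
n=1: window = (0, 6)
n=2: window = (6, 3)
n=3: window = (3, 2)
n=4: window = (2, 3)
n=5: window = (3, 4)
n=6: window = (4, 4)
n=7: window = (4, 0)
n=8: window = (0, 5)
n=9: window = (5, 6)
n=10: window = (6, 4)
n=11: window = (4, 6)
n=12: window = (6, 1)
n=13: window = (1, 1)
n=14: window = (1, 0)
n=15: window = (0, 3)
n=16: window = (3, 5)
n=17: window = (5, 1)
n=18: window = (1, 5)
n=19: window = (5, 2)
n=20: window = (2, 2)
n=21: window = (2, 0)
window at n=21 equals window at n=0 → period = 21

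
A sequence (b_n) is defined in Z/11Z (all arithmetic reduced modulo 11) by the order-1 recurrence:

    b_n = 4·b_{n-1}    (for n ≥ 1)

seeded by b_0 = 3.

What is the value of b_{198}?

5

b_1 = 4·3 = 1
b_2 = 4·1 = 4
b_3 = 4·4 = 5
b_4 = 4·5 = 9
b_5 = 4·9 = 3
(b_5) = (3) = (b_0), so the sequence has period 5.
198 ≡ 3 (mod 5), hence b_198 = b_3 = 5.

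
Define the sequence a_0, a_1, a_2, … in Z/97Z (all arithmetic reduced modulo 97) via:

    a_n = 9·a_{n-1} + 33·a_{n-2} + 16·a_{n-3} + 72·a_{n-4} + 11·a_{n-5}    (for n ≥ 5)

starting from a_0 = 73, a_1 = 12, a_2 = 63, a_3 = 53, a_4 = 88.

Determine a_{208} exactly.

22

a_5 = 9·88 + 33·53 + 16·63 + 72·12 + 11·73 = 75
a_6 = 9·75 + 33·88 + 16·53 + 72·63 + 11·12 = 74
a_7 = 9·74 + 33·75 + 16·88 + 72·53 + 11·63 = 37
a_8 = 9·37 + 33·74 + 16·75 + 72·88 + 11·53 = 30
a_9 = 9·30 + 33·37 + 16·74 + 72·75 + 11·88 = 22
a_10 = 9·22 + 33·30 + 16·37 + 72·74 + 11·75 = 76
Continuing the recurrence:
  a_11 = 33;  a_12 = 1;  a_13 = 57;  a_14 = 95;  a_15 = 47;  a_16 = 55
  a_17 = 18;  a_18 = 11;  a_19 = 85;  a_20 = 73;  a_21 = 10;  a_22 = 96
  a_23 = 67;  a_24 = 34;  a_25 = 47;  a_26 = 36;  a_27 = 54;  a_28 = 82
  a_29 = 64;  a_30 = 77;  a_31 = 59;  a_32 = 21;  a_33 = 51;  a_34 = 2
  a_35 = 51;  a_36 = 10;  a_37 = 82;  a_38 = 67;  a_39 = 82;  a_40 = 13
  a_41 = 15;  a_42 = 36;  a_43 = 5;  a_44 = 13;  a_45 = 44;  a_46 = 73
  a_47 = 66;  a_48 = 42;  a_49 = 51;  a_50 = 8;  a_51 = 28;  a_52 = 38
  a_53 = 96;  a_54 = 17;  a_55 = 19;  a_56 = 74;  a_57 = 68;  a_58 = 12
  a_59 = 47;  a_60 = 72;  a_61 = 50;  a_62 = 49;  a_63 = 66;  a_64 = 79
  a_65 = 14;  a_66 = 10;  a_67 = 26;  a_68 = 24;  a_69 = 7;  a_70 = 11
  a_71 = 77;  a_72 = 78;  a_73 = 16;  a_74 = 66;  a_75 = 81;  a_76 = 23
  a_77 = 29;  a_78 = 66;  a_79 = 38;  a_80 = 2;  a_81 = 13;  a_82 = 42
  a_83 = 33;  a_84 = 28;  a_85 = 61;  a_86 = 27;  a_87 = 13;  a_88 = 95
  a_89 = 14;  a_90 = 70;  a_91 = 62;  a_92 = 84;  a_93 = 58;  a_94 = 71
  a_95 = 13;  a_96 = 30;  a_97 = 48;  a_98 = 8;  a_99 = 70;  a_100 = 85
  a_101 = 5;  a_102 = 30;  a_103 = 36;  a_104 = 39;  a_105 = 16;  a_106 = 51
  a_107 = 71;  a_108 = 59;  a_109 = 33;  a_110 = 50;  a_111 = 8;  a_112 = 4
  a_113 = 51;  a_114 = 26;  a_115 = 3;  a_116 = 40;  a_117 = 32;  a_118 = 15
  a_119 = 5;  a_120 = 85;  a_121 = 34;  a_122 = 64;  a_123 = 91;  a_124 = 47
  a_125 = 73;  a_126 = 13;  a_127 = 58;  a_128 = 5;  a_129 = 83;  a_130 = 87
  a_131 = 64;  a_132 = 50;  a_133 = 91;  a_134 = 0;  a_135 = 56;  a_136 = 56
  a_137 = 45;  a_138 = 76;  a_139 = 16;  a_140 = 66;  a_141 = 83;  a_142 = 30
  a_143 = 39;  a_144 = 31;  a_145 = 18;  a_146 = 32;  a_147 = 54;  a_148 = 29
  a_149 = 21;  a_150 = 50;  a_151 = 27;  a_152 = 61;  a_153 = 94;  a_154 = 41
  a_155 = 54;  a_156 = 78;  a_157 = 6;  a_158 = 9;  a_159 = 46;  a_160 = 33
  a_161 = 48;  a_162 = 61;  a_163 = 58;  a_164 = 74;  a_165 = 3;  a_166 = 72
  a_167 = 85;  a_168 = 37;  a_169 = 82;  a_170 = 0;  a_171 = 25;  a_172 = 92
  a_173 = 10;  a_174 = 63;  a_175 = 95;  a_176 = 2;  a_177 = 73;  a_178 = 2
  a_179 = 1;  a_180 = 7;  a_181 = 71;  a_182 = 87;  a_183 = 34;  a_184 = 75
  a_185 = 36;  a_186 = 9;  a_187 = 54;  a_188 = 52;  a_189 = 88;  a_190 = 51
  a_191 = 34;  a_192 = 72;  a_193 = 85;  a_194 = 80;  a_195 = 23;  a_196 = 65
  a_197 = 30;  a_198 = 69;  a_199 = 46;  a_200 = 53;  a_201 = 57;  a_202 = 51
  a_203 = 81;  a_204 = 80;  a_205 = 69;  a_206 = 29
a_207 = 9·29 + 33·69 + 16·80 + 72·81 + 11·51 = 26
a_208 = 9·26 + 33·29 + 16·69 + 72·80 + 11·81 = 22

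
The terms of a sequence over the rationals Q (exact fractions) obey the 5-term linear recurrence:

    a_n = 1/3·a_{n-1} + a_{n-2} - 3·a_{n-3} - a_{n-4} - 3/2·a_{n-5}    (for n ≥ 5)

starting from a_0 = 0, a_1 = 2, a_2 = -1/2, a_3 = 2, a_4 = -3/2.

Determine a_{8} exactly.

a_5 = 1/3·-3/2 + 1·2 + -3·-1/2 + -1·2 + -3/2·0 = 1
a_6 = 1/3·1 + 1·-3/2 + -3·2 + -1·-1/2 + -3/2·2 = -29/3
a_7 = 1/3·-29/3 + 1·1 + -3·-3/2 + -1·2 + -3/2·-1/2 = 37/36
a_8 = 1/3·37/36 + 1·-29/3 + -3·1 + -1·-3/2 + -3/2·2 = -1493/108

-1493/108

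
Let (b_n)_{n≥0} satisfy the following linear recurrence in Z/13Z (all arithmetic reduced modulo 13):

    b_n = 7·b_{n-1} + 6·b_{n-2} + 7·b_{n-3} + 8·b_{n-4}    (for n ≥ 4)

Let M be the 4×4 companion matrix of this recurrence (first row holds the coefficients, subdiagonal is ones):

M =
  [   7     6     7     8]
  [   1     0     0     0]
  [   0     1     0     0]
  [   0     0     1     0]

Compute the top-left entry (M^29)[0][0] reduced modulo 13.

(M^29)[0][0] is the top entry after applying M 29 times to the unit state (1, 0, 0, 0). Equivalently it is h_{32} for the auxiliary sequence (h_n) obeying the same recurrence with h_3 = 1 and h_i = 0 for 0 ≤ i < 3:
h_4 = 7·1 + 6·0 + 7·0 + 8·0 = 7
h_5 = 7·7 + 6·1 + 7·0 + 8·0 = 3
h_6 = 7·3 + 6·7 + 7·1 + 8·0 = 5
h_7 = 7·5 + 6·3 + 7·7 + 8·1 = 6
h_8 = 7·6 + 6·5 + 7·3 + 8·7 = 6
h_9 = 7·6 + 6·6 + 7·5 + 8·3 = 7
h_10 = 7·7 + 6·6 + 7·6 + 8·5 = 11
h_11 = 7·11 + 6·7 + 7·6 + 8·6 = 1
h_12 = 7·1 + 6·11 + 7·7 + 8·6 = 1
h_13 = 7·1 + 6·1 + 7·11 + 8·7 = 3
h_14 = 7·3 + 6·1 + 7·1 + 8·11 = 5
h_15 = 7·5 + 6·3 + 7·1 + 8·1 = 3
h_16 = 7·3 + 6·5 + 7·3 + 8·1 = 2
h_17 = 7·2 + 6·3 + 7·5 + 8·3 = 0
h_18 = 7·0 + 6·2 + 7·3 + 8·5 = 8
h_19 = 7·8 + 6·0 + 7·2 + 8·3 = 3
h_20 = 7·3 + 6·8 + 7·0 + 8·2 = 7
h_21 = 7·7 + 6·3 + 7·8 + 8·0 = 6
h_22 = 7·6 + 6·7 + 7·3 + 8·8 = 0
h_23 = 7·0 + 6·6 + 7·7 + 8·3 = 5
h_24 = 7·5 + 6·0 + 7·6 + 8·7 = 3
h_25 = 7·3 + 6·5 + 7·0 + 8·6 = 8
h_26 = 7·8 + 6·3 + 7·5 + 8·0 = 5
h_27 = 7·5 + 6·8 + 7·3 + 8·5 = 1
h_28 = 7·1 + 6·5 + 7·8 + 8·3 = 0
h_29 = 7·0 + 6·1 + 7·5 + 8·8 = 1
h_30 = 7·1 + 6·0 + 7·1 + 8·5 = 2
h_31 = 7·2 + 6·1 + 7·0 + 8·1 = 2
h_32 = 7·2 + 6·2 + 7·1 + 8·0 = 7

7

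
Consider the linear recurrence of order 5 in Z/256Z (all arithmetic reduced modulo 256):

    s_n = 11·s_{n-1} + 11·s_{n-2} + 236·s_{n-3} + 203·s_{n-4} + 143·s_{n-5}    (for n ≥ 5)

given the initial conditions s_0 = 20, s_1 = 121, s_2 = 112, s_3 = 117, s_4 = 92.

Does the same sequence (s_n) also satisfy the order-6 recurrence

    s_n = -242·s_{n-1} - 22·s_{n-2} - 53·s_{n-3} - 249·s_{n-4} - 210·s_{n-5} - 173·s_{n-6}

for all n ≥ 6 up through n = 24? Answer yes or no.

yes

Terms s_0..s_24: 20, 121, 112, 117, 92, 90, 21, 236, 82, 200, 155, 184, 203, 235, 19, 139, 47, 64, 63, 159, 116, 230, 39, 197, 249
n=6: candidate gives 21, actual s_6 = 21 ✓
n=7: candidate gives 236, actual s_7 = 236 ✓
n=8: candidate gives 82, actual s_8 = 82 ✓
n=9: candidate gives 200, actual s_9 = 200 ✓
n=10: candidate gives 155, actual s_10 = 155 ✓
n=11: candidate gives 184, actual s_11 = 184 ✓
n=12: candidate gives 203, actual s_12 = 203 ✓
n=13: candidate gives 235, actual s_13 = 235 ✓
n=14: candidate gives 19, actual s_14 = 19 ✓
n=15: candidate gives 139, actual s_15 = 139 ✓
n=16: candidate gives 47, actual s_16 = 47 ✓
n=17: candidate gives 64, actual s_17 = 64 ✓
n=18: candidate gives 63, actual s_18 = 63 ✓
n=19: candidate gives 159, actual s_19 = 159 ✓
n=20: candidate gives 116, actual s_20 = 116 ✓
n=21: candidate gives 230, actual s_21 = 230 ✓
n=22: candidate gives 39, actual s_22 = 39 ✓
n=23: candidate gives 197, actual s_23 = 197 ✓
n=24: candidate gives 249, actual s_24 = 249 ✓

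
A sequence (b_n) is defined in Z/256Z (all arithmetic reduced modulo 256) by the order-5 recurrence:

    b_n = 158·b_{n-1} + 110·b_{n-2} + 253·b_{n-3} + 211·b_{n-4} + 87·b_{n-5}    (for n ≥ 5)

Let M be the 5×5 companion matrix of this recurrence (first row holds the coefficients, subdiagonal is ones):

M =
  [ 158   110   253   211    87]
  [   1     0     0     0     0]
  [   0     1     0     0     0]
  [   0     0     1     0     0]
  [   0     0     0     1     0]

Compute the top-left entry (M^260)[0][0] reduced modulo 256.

(M^260)[0][0] is the top entry after applying M 260 times to the unit state (1, 0, 0, 0, 0). Equivalently it is h_{264} for the auxiliary sequence (h_n) obeying the same recurrence with h_4 = 1 and h_i = 0 for 0 ≤ i < 4:
h_5 = 158·1 + 110·0 + 253·0 + 211·0 + 87·0 = 158
h_6 = 158·158 + 110·1 + 253·0 + 211·0 + 87·0 = 242
h_7 = 158·242 + 110·158 + 253·1 + 211·0 + 87·0 = 61
h_8 = 158·61 + 110·242 + 253·158 + 211·1 + 87·0 = 155
h_9 = 158·155 + 110·61 + 253·242 + 211·158 + 87·1 = 155
h_10 = 158·155 + 110·155 + 253·61 + 211·242 + 87·158 = 181
Continuing the recurrence:
  h_11 = 4;  h_12 = 233;  h_13 = 213;  h_14 = 100;  h_15 = 82;  h_16 = 124
  h_17 = 86;  h_18 = 53;  h_19 = 200;  h_20 = 70;  h_21 = 139;  h_22 = 111
  h_23 = 69;  h_24 = 81;  h_25 = 178;  h_26 = 149;  h_27 = 23;  h_28 = 88
  h_29 = 176;  h_30 = 120;  h_31 = 64;  h_32 = 89;  h_33 = 254;  h_34 = 250
  h_35 = 237;  h_36 = 211;  h_37 = 187;  h_38 = 173;  h_39 = 244;  h_40 = 49
  h_41 = 229;  h_42 = 172;  h_43 = 226;  h_44 = 4;  h_45 = 246;  h_46 = 125
  h_47 = 136;  h_48 = 222;  h_49 = 27;  h_50 = 23;  h_51 = 197;  h_52 = 89
  h_53 = 2;  h_54 = 77;  h_55 = 135;  h_56 = 176;  h_57 = 160;  h_58 = 240
  h_59 = 64;  h_60 = 177;  h_61 = 158;  h_62 = 2;  h_63 = 93;  h_64 = 11
  h_65 = 27;  h_66 = 165;  h_67 = 164;  h_68 = 121;  h_69 = 53;  h_70 = 244
  h_71 = 50;  h_72 = 140;  h_73 = 214;  h_74 = 197;  h_75 = 8;  h_76 = 118
  h_77 = 235;  h_78 = 191;  h_79 = 5;  h_80 = 97;  h_81 = 146;  h_82 = 5
  h_83 = 183;  h_84 = 8;  h_85 = 208;  h_86 = 104;  h_87 = 0;  h_88 = 9
  h_89 = 126;  h_90 = 10;  h_91 = 141;  h_92 = 67;  h_93 = 187;  h_94 = 157
  h_95 = 20;  h_96 = 193;  h_97 = 197;  h_98 = 60;  h_99 = 66;  h_100 = 20
  h_101 = 246;  h_102 = 13;  h_103 = 72;  h_104 = 14;  h_105 = 251;  h_106 = 103
  h_107 = 5;  h_108 = 105;  h_109 = 98;  h_110 = 189;  h_111 = 167;  h_112 = 96
  h_113 = 64;  h_114 = 224;  h_115 = 128;  h_116 = 97;  h_117 = 158;  h_118 = 18
  h_119 = 125;  h_120 = 123;  h_121 = 155;  h_122 = 149;  h_123 = 68;  h_124 = 9
  h_125 = 149;  h_126 = 132;  h_127 = 18;  h_128 = 156;  h_129 = 86;  h_130 = 85
  h_131 = 72;  h_132 = 166;  h_133 = 75;  h_134 = 15;  h_135 = 197;  h_136 = 113
  h_137 = 114;  h_138 = 117;  h_139 = 87;  h_140 = 184;  h_141 = 240;  h_142 = 88
  h_143 = 192;  h_144 = 185;  h_145 = 254;  h_146 = 26;  h_147 = 45;  h_148 = 179
  h_149 = 187;  h_150 = 141;  h_151 = 52;  h_152 = 81;  h_153 = 165;  h_154 = 204
  h_155 = 162;  h_156 = 36;  h_157 = 246;  h_158 = 157;  h_159 = 8;  h_160 = 62
  h_161 = 219;  h_162 = 183;  h_163 = 69;  h_164 = 121;  h_165 = 194;  h_166 = 45
  h_167 = 199;  h_168 = 16;  h_169 = 224;  h_170 = 208;  h_171 = 192;  h_172 = 17
  h_173 = 158;  h_174 = 34;  h_175 = 157;  h_176 = 235;  h_177 = 27;  h_178 = 133
  h_179 = 228;  h_180 = 153;  h_181 = 245;  h_182 = 20;  h_183 = 242;  h_184 = 172
  h_185 = 214;  h_186 = 229;  h_187 = 136;  h_188 = 214;  h_189 = 171;  h_190 = 95
  h_191 = 133;  h_192 = 129;  h_193 = 82;  h_194 = 229;  h_195 = 247;  h_196 = 104
  h_197 = 16;  h_198 = 72;  h_199 = 128;  h_200 = 105;  h_201 = 126;  h_202 = 42
  h_203 = 205;  h_204 = 35;  h_205 = 187;  h_206 = 125;  h_207 = 84;  h_208 = 225
  h_209 = 133;  h_210 = 92;  h_211 = 2;  h_212 = 52;  h_213 = 246;  h_214 = 45
  h_215 = 200;  h_216 = 110;  h_217 = 187;  h_218 = 7;  h_219 = 133;  h_220 = 137
  h_221 = 34;  h_222 = 157;  h_223 = 231;  h_224 = 192;  h_225 = 128;  h_226 = 192
  h_227 = 0;  h_228 = 193;  h_229 = 158;  h_230 = 50;  h_231 = 189;  h_232 = 91
  h_233 = 155;  h_234 = 117;  h_235 = 132;  h_236 = 41;  h_237 = 85;  h_238 = 164
  h_239 = 210;  h_240 = 188;  h_241 = 86;  h_242 = 117;  h_243 = 200;  h_244 = 6
  h_245 = 11;  h_246 = 175;  h_247 = 69;  h_248 = 145;  h_249 = 50;  h_250 = 85
  h_251 = 151;  h_252 = 24;  h_253 = 48;  h_254 = 56;  h_255 = 64;  h_256 = 25
  h_257 = 254;  h_258 = 58;  h_259 = 109;  h_260 = 147;  h_261 = 187;  h_262 = 109
h_263 = 158·109 + 110·187 + 253·147 + 211·109 + 87·58 = 116
h_264 = 158·116 + 110·109 + 253·187 + 211·147 + 87·109 = 113

113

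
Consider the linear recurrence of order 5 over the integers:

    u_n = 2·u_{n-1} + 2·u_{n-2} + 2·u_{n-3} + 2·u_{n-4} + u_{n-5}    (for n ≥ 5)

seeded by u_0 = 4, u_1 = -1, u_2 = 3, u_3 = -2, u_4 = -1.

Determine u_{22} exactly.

93064515

u_5 = 2·-1 + 2·-2 + 2·3 + 2·-1 + 1·4 = 2
u_6 = 2·2 + 2·-1 + 2·-2 + 2·3 + 1·-1 = 3
u_7 = 2·3 + 2·2 + 2·-1 + 2·-2 + 1·3 = 7
u_8 = 2·7 + 2·3 + 2·2 + 2·-1 + 1·-2 = 20
u_9 = 2·20 + 2·7 + 2·3 + 2·2 + 1·-1 = 63
u_10 = 2·63 + 2·20 + 2·7 + 2·3 + 1·2 = 188
u_11 = 2·188 + 2·63 + 2·20 + 2·7 + 1·3 = 559
u_12 = 2·559 + 2·188 + 2·63 + 2·20 + 1·7 = 1667
u_13 = 2·1667 + 2·559 + 2·188 + 2·63 + 1·20 = 4974
u_14 = 2·4974 + 2·1667 + 2·559 + 2·188 + 1·63 = 14839
u_15 = 2·14839 + 2·4974 + 2·1667 + 2·559 + 1·188 = 44266
u_16 = 2·44266 + 2·14839 + 2·4974 + 2·1667 + 1·559 = 132051
u_17 = 2·132051 + 2·44266 + 2·14839 + 2·4974 + 1·1667 = 393927
u_18 = 2·393927 + 2·132051 + 2·44266 + 2·14839 + 1·4974 = 1175140
u_19 = 2·1175140 + 2·393927 + 2·132051 + 2·44266 + 1·14839 = 3505607
u_20 = 2·3505607 + 2·1175140 + 2·393927 + 2·132051 + 1·44266 = 10457716
u_21 = 2·10457716 + 2·3505607 + 2·1175140 + 2·393927 + 1·132051 = 31196831
u_22 = 2·31196831 + 2·10457716 + 2·3505607 + 2·1175140 + 1·393927 = 93064515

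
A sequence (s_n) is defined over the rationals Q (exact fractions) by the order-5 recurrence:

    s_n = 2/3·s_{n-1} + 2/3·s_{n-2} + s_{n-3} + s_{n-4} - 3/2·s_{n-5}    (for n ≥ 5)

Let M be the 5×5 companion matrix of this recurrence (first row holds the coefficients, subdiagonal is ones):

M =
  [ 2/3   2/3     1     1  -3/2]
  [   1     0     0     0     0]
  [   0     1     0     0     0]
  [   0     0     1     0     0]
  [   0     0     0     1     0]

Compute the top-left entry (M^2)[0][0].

(M^2)[0][0] is the top entry after applying M 2 times to the unit state (1, 0, 0, 0, 0). Equivalently it is h_{6} for the auxiliary sequence (h_n) obeying the same recurrence with h_4 = 1 and h_i = 0 for 0 ≤ i < 4:
h_5 = 2/3·1 + 2/3·0 + 1·0 + 1·0 + -3/2·0 = 2/3
h_6 = 2/3·2/3 + 2/3·1 + 1·0 + 1·0 + -3/2·0 = 10/9

10/9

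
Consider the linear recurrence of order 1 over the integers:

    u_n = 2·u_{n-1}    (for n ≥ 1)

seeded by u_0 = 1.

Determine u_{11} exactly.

2048

u_1 = 2·1 = 2
u_2 = 2·2 = 4
u_3 = 2·4 = 8
u_4 = 2·8 = 16
u_5 = 2·16 = 32
u_6 = 2·32 = 64
u_7 = 2·64 = 128
u_8 = 2·128 = 256
u_9 = 2·256 = 512
u_10 = 2·512 = 1024
u_11 = 2·1024 = 2048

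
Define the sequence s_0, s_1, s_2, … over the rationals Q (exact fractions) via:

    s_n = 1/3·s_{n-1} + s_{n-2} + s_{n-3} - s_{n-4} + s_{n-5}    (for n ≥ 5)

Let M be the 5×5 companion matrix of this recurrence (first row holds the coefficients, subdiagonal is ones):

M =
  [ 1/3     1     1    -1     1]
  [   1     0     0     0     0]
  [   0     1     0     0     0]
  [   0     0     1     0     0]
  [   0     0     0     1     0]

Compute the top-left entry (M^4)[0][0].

82/81

(M^4)[0][0] is the top entry after applying M 4 times to the unit state (1, 0, 0, 0, 0). Equivalently it is h_{8} for the auxiliary sequence (h_n) obeying the same recurrence with h_4 = 1 and h_i = 0 for 0 ≤ i < 4:
h_5 = 1/3·1 + 1·0 + 1·0 + -1·0 + 1·0 = 1/3
h_6 = 1/3·1/3 + 1·1 + 1·0 + -1·0 + 1·0 = 10/9
h_7 = 1/3·10/9 + 1·1/3 + 1·1 + -1·0 + 1·0 = 46/27
h_8 = 1/3·46/27 + 1·10/9 + 1·1/3 + -1·1 + 1·0 = 82/81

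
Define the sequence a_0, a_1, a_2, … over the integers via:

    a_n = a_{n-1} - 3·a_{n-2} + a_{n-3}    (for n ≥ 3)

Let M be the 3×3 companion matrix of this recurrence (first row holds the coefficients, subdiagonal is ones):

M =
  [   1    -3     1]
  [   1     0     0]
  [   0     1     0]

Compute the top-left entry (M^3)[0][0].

-4

(M^3)[0][0] is the top entry after applying M 3 times to the unit state (1, 0, 0). Equivalently it is h_{5} for the auxiliary sequence (h_n) obeying the same recurrence with h_2 = 1 and h_i = 0 for 0 ≤ i < 2:
h_3 = 1·1 + -3·0 + 1·0 = 1
h_4 = 1·1 + -3·1 + 1·0 = -2
h_5 = 1·-2 + -3·1 + 1·1 = -4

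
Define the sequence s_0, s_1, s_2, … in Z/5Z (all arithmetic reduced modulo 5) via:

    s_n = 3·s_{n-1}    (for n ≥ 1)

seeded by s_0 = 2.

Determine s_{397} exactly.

1

s_1 = 3·2 = 1
s_2 = 3·1 = 3
s_3 = 3·3 = 4
s_4 = 3·4 = 2
(s_4) = (2) = (s_0), so the sequence has period 4.
397 ≡ 1 (mod 4), hence s_397 = s_1 = 1.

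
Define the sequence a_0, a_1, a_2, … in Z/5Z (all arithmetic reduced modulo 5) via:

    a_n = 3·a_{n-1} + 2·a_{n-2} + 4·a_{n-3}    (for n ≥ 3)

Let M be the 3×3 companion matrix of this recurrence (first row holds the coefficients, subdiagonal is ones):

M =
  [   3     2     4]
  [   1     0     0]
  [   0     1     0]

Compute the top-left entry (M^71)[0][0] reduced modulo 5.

0

(M^71)[0][0] is the top entry after applying M 71 times to the unit state (1, 0, 0). Equivalently it is h_{73} for the auxiliary sequence (h_n) obeying the same recurrence with h_2 = 1 and h_i = 0 for 0 ≤ i < 2:
h_3 = 3·1 + 2·0 + 4·0 = 3
h_4 = 3·3 + 2·1 + 4·0 = 1
h_5 = 3·1 + 2·3 + 4·1 = 3
h_6 = 3·3 + 2·1 + 4·3 = 3
h_7 = 3·3 + 2·3 + 4·1 = 4
h_8 = 3·4 + 2·3 + 4·3 = 0
h_9 = 3·0 + 2·4 + 4·3 = 0
h_10 = 3·0 + 2·0 + 4·4 = 1
(h_8, h_9, h_10) = (0, 0, 1) = (h_0, h_1, h_2), so the sequence has period 8.
73 ≡ 1 (mod 8), hence h_73 = h_1 = 0.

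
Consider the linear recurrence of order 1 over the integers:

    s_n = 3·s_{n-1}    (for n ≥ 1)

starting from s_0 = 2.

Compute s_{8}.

13122

s_1 = 3·2 = 6
s_2 = 3·6 = 18
s_3 = 3·18 = 54
s_4 = 3·54 = 162
s_5 = 3·162 = 486
s_6 = 3·486 = 1458
s_7 = 3·1458 = 4374
s_8 = 3·4374 = 13122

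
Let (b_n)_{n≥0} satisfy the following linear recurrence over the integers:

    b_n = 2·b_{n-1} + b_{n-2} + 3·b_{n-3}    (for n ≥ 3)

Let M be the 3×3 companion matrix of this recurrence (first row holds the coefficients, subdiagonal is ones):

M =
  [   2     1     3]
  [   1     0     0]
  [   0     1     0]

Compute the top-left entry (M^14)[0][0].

(M^14)[0][0] is the top entry after applying M 14 times to the unit state (1, 0, 0). Equivalently it is h_{16} for the auxiliary sequence (h_n) obeying the same recurrence with h_2 = 1 and h_i = 0 for 0 ≤ i < 2:
h_3 = 2·1 + 1·0 + 3·0 = 2
h_4 = 2·2 + 1·1 + 3·0 = 5
h_5 = 2·5 + 1·2 + 3·1 = 15
h_6 = 2·15 + 1·5 + 3·2 = 41
h_7 = 2·41 + 1·15 + 3·5 = 112
h_8 = 2·112 + 1·41 + 3·15 = 310
h_9 = 2·310 + 1·112 + 3·41 = 855
h_10 = 2·855 + 1·310 + 3·112 = 2356
h_11 = 2·2356 + 1·855 + 3·310 = 6497
h_12 = 2·6497 + 1·2356 + 3·855 = 17915
h_13 = 2·17915 + 1·6497 + 3·2356 = 49395
h_14 = 2·49395 + 1·17915 + 3·6497 = 136196
h_15 = 2·136196 + 1·49395 + 3·17915 = 375532
h_16 = 2·375532 + 1·136196 + 3·49395 = 1035445

1035445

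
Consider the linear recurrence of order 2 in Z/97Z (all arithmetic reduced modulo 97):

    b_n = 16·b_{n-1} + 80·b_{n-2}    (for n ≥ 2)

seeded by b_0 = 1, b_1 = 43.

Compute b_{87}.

b_2 = 16·43 + 80·1 = 89
b_3 = 16·89 + 80·43 = 14
b_4 = 16·14 + 80·89 = 69
b_5 = 16·69 + 80·14 = 90
b_6 = 16·90 + 80·69 = 73
b_7 = 16·73 + 80·90 = 26
b_8 = 16·26 + 80·73 = 48
b_9 = 16·48 + 80·26 = 35
b_10 = 16·35 + 80·48 = 35
b_11 = 16·35 + 80·35 = 62
b_12 = 16·62 + 80·35 = 9
b_13 = 16·9 + 80·62 = 60
b_14 = 16·60 + 80·9 = 31
b_15 = 16·31 + 80·60 = 58
b_16 = 16·58 + 80·31 = 13
b_17 = 16·13 + 80·58 = 95
b_18 = 16·95 + 80·13 = 38
b_19 = 16·38 + 80·95 = 60
b_20 = 16·60 + 80·38 = 23
b_21 = 16·23 + 80·60 = 27
b_22 = 16·27 + 80·23 = 41
b_23 = 16·41 + 80·27 = 3
b_24 = 16·3 + 80·41 = 30
b_25 = 16·30 + 80·3 = 41
b_26 = 16·41 + 80·30 = 49
b_27 = 16·49 + 80·41 = 87
b_28 = 16·87 + 80·49 = 74
b_29 = 16·74 + 80·87 = 93
b_30 = 16·93 + 80·74 = 36
b_31 = 16·36 + 80·93 = 62
b_32 = 16·62 + 80·36 = 89
b_33 = 16·89 + 80·62 = 79
b_34 = 16·79 + 80·89 = 42
b_35 = 16·42 + 80·79 = 8
b_36 = 16·8 + 80·42 = 93
b_37 = 16·93 + 80·8 = 91
b_38 = 16·91 + 80·93 = 69
b_39 = 16·69 + 80·91 = 42
b_40 = 16·42 + 80·69 = 81
b_41 = 16·81 + 80·42 = 0
b_42 = 16·0 + 80·81 = 78
b_43 = 16·78 + 80·0 = 84
b_44 = 16·84 + 80·78 = 18
b_45 = 16·18 + 80·84 = 24
b_46 = 16·24 + 80·18 = 78
b_47 = 16·78 + 80·24 = 64
b_48 = 16·64 + 80·78 = 86
b_49 = 16·86 + 80·64 = 94
b_50 = 16·94 + 80·86 = 42
b_51 = 16·42 + 80·94 = 44
b_52 = 16·44 + 80·42 = 87
b_53 = 16·87 + 80·44 = 62
b_54 = 16·62 + 80·87 = 95
b_55 = 16·95 + 80·62 = 78
b_56 = 16·78 + 80·95 = 21
b_57 = 16·21 + 80·78 = 77
b_58 = 16·77 + 80·21 = 2
b_59 = 16·2 + 80·77 = 81
b_60 = 16·81 + 80·2 = 1
b_61 = 16·1 + 80·81 = 94
b_62 = 16·94 + 80·1 = 32
b_63 = 16·32 + 80·94 = 78
b_64 = 16·78 + 80·32 = 25
b_65 = 16·25 + 80·78 = 44
b_66 = 16·44 + 80·25 = 85
b_67 = 16·85 + 80·44 = 30
b_68 = 16·30 + 80·85 = 5
b_69 = 16·5 + 80·30 = 55
b_70 = 16·55 + 80·5 = 19
b_71 = 16·19 + 80·55 = 48
b_72 = 16·48 + 80·19 = 57
b_73 = 16·57 + 80·48 = 96
b_74 = 16·96 + 80·57 = 82
b_75 = 16·82 + 80·96 = 68
b_76 = 16·68 + 80·82 = 82
b_77 = 16·82 + 80·68 = 59
b_78 = 16·59 + 80·82 = 35
b_79 = 16·35 + 80·59 = 42
b_80 = 16·42 + 80·35 = 77
b_81 = 16·77 + 80·42 = 33
b_82 = 16·33 + 80·77 = 92
b_83 = 16·92 + 80·33 = 38
b_84 = 16·38 + 80·92 = 14
b_85 = 16·14 + 80·38 = 63
b_86 = 16·63 + 80·14 = 91
b_87 = 16·91 + 80·63 = 94

94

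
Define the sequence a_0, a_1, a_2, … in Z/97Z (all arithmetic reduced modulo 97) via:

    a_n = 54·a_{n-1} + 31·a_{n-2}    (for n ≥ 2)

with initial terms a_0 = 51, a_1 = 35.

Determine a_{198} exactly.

a_2 = 54·35 + 31·51 = 76
a_3 = 54·76 + 31·35 = 48
a_4 = 54·48 + 31·76 = 1
a_5 = 54·1 + 31·48 = 87
a_6 = 54·87 + 31·1 = 73
a_7 = 54·73 + 31·87 = 43
a_8 = 54·43 + 31·73 = 26
a_9 = 54·26 + 31·43 = 21
a_10 = 54·21 + 31·26 = 0
a_11 = 54·0 + 31·21 = 69
a_12 = 54·69 + 31·0 = 40
a_13 = 54·40 + 31·69 = 31
a_14 = 54·31 + 31·40 = 4
a_15 = 54·4 + 31·31 = 13
a_16 = 54·13 + 31·4 = 50
a_17 = 54·50 + 31·13 = 96
a_18 = 54·96 + 31·50 = 41
a_19 = 54·41 + 31·96 = 49
a_20 = 54·49 + 31·41 = 37
a_21 = 54·37 + 31·49 = 25
a_22 = 54·25 + 31·37 = 72
a_23 = 54·72 + 31·25 = 7
a_24 = 54·7 + 31·72 = 88
a_25 = 54·88 + 31·7 = 22
a_26 = 54·22 + 31·88 = 36
a_27 = 54·36 + 31·22 = 7
a_28 = 54·7 + 31·36 = 39
a_29 = 54·39 + 31·7 = 92
a_30 = 54·92 + 31·39 = 66
a_31 = 54·66 + 31·92 = 14
a_32 = 54·14 + 31·66 = 86
a_33 = 54·86 + 31·14 = 34
a_34 = 54·34 + 31·86 = 40
a_35 = 54·40 + 31·34 = 13
a_36 = 54·13 + 31·40 = 2
a_37 = 54·2 + 31·13 = 26
a_38 = 54·26 + 31·2 = 11
a_39 = 54·11 + 31·26 = 42
a_40 = 54·42 + 31·11 = 87
a_41 = 54·87 + 31·42 = 83
a_42 = 54·83 + 31·87 = 1
a_43 = 54·1 + 31·83 = 8
a_44 = 54·8 + 31·1 = 75
a_45 = 54·75 + 31·8 = 30
a_46 = 54·30 + 31·75 = 65
a_47 = 54·65 + 31·30 = 75
a_48 = 54·75 + 31·65 = 51
a_49 = 54·51 + 31·75 = 35
(a_48, a_49) = (51, 35) = (a_0, a_1), so the sequence has period 48.
198 ≡ 6 (mod 48), hence a_198 = a_6 = 73.

73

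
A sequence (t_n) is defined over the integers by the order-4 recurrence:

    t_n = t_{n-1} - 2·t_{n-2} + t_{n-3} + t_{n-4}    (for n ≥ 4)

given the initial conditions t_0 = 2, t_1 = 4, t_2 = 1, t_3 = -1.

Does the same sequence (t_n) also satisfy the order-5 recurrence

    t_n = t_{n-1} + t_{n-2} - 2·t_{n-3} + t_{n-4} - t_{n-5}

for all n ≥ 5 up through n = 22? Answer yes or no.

no

Terms t_0..t_22: 2, 4, 1, -1, 3, 10, 4, -14, -9, 33, 41, -48, -106, 64, 269, -13, -593, -234, 1208, 1070, -2173, -3339, 3285
n=5: candidate gives 2, actual t_5 = 10 ✗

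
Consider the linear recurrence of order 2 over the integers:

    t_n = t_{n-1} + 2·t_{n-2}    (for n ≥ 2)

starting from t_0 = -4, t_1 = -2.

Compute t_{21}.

t_2 = 1·-2 + 2·-4 = -10
t_3 = 1·-10 + 2·-2 = -14
t_4 = 1·-14 + 2·-10 = -34
t_5 = 1·-34 + 2·-14 = -62
t_6 = 1·-62 + 2·-34 = -130
t_7 = 1·-130 + 2·-62 = -254
t_8 = 1·-254 + 2·-130 = -514
t_9 = 1·-514 + 2·-254 = -1022
t_10 = 1·-1022 + 2·-514 = -2050
t_11 = 1·-2050 + 2·-1022 = -4094
t_12 = 1·-4094 + 2·-2050 = -8194
t_13 = 1·-8194 + 2·-4094 = -16382
t_14 = 1·-16382 + 2·-8194 = -32770
t_15 = 1·-32770 + 2·-16382 = -65534
t_16 = 1·-65534 + 2·-32770 = -131074
t_17 = 1·-131074 + 2·-65534 = -262142
t_18 = 1·-262142 + 2·-131074 = -524290
t_19 = 1·-524290 + 2·-262142 = -1048574
t_20 = 1·-1048574 + 2·-524290 = -2097154
t_21 = 1·-2097154 + 2·-1048574 = -4194302

-4194302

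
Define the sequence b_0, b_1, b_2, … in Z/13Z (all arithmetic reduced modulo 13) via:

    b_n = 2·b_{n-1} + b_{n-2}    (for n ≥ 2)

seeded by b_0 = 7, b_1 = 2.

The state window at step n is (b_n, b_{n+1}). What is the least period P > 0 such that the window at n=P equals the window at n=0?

n=0: window = (7, 2)
n=1: window = (2, 11)
n=2: window = (11, 11)
n=3: window = (11, 7)
n=4: window = (7, 12)
n=5: window = (12, 5)
n=6: window = (5, 9)
n=7: window = (9, 10)
n=8: window = (10, 3)
n=9: window = (3, 3)
n=10: window = (3, 9)
n=11: window = (9, 8)
n=12: window = (8, 12)
n=13: window = (12, 6)
n=14: window = (6, 11)
n=15: window = (11, 2)
n=16: window = (2, 2)
n=17: window = (2, 6)
n=18: window = (6, 1)
n=19: window = (1, 8)
n=20: window = (8, 4)
n=21: window = (4, 3)
n=22: window = (3, 10)
n=23: window = (10, 10)
n=24: window = (10, 4)
n=25: window = (4, 5)
n=26: window = (5, 1)
n=27: window = (1, 7)
n=28: window = (7, 2)
window at n=28 equals window at n=0 → period = 28

28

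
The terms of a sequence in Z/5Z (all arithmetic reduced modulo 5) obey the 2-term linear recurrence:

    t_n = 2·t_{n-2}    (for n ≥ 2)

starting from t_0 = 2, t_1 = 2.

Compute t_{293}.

3

t_2 = 0·2 + 2·2 = 4
t_3 = 0·4 + 2·2 = 4
t_4 = 0·4 + 2·4 = 3
t_5 = 0·3 + 2·4 = 3
t_6 = 0·3 + 2·3 = 1
t_7 = 0·1 + 2·3 = 1
t_8 = 0·1 + 2·1 = 2
t_9 = 0·2 + 2·1 = 2
(t_8, t_9) = (2, 2) = (t_0, t_1), so the sequence has period 8.
293 ≡ 5 (mod 8), hence t_293 = t_5 = 3.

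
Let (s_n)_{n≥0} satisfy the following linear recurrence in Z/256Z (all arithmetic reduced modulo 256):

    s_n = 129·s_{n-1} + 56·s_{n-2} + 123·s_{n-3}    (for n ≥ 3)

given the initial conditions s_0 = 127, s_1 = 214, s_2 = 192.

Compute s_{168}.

15

s_3 = 129·192 + 56·214 + 123·127 = 149
s_4 = 129·149 + 56·192 + 123·214 = 231
s_5 = 129·231 + 56·149 + 123·192 = 63
s_6 = 129·63 + 56·231 + 123·149 = 222
s_7 = 129·222 + 56·63 + 123·231 = 163
s_8 = 129·163 + 56·222 + 123·63 = 248
Continuing the recurrence:
  s_9 = 74;  s_10 = 219;  s_11 = 179;  s_12 = 169;  s_13 = 138;  s_14 = 131
  s_15 = 102;  s_16 = 92;  s_17 = 157;  s_18 = 63;  s_19 = 75;  s_20 = 2
  s_21 = 175;  s_22 = 168;  s_23 = 230;  s_24 = 187;  s_25 = 67;  s_26 = 45
  s_27 = 46;  s_28 = 55;  s_29 = 102;  s_30 = 136;  s_31 = 69;  s_32 = 135
  s_33 = 119;  s_34 = 166;  s_35 = 139;  s_36 = 136;  s_37 = 178;  s_38 = 59
  s_39 = 3;  s_40 = 241;  s_41 = 114;  s_42 = 155;  s_43 = 214;  s_44 = 132
  s_45 = 205;  s_46 = 255;  s_47 = 195;  s_48 = 138;  s_49 = 183;  s_50 = 24
  s_51 = 110;  s_52 = 155;  s_53 = 179;  s_54 = 245;  s_55 = 22;  s_56 = 175
  s_57 = 182;  s_58 = 144;  s_59 = 117;  s_60 = 231;  s_61 = 47;  s_62 = 110
  s_63 = 179;  s_64 = 216;  s_65 = 218;  s_66 = 27;  s_67 = 19;  s_68 = 57
  s_69 = 218;  s_70 = 115;  s_71 = 6;  s_72 = 236;  s_73 = 125;  s_74 = 127
  s_75 = 187;  s_76 = 18;  s_77 = 255;  s_78 = 72;  s_79 = 182;  s_80 = 251
  s_81 = 227;  s_82 = 189;  s_83 = 126;  s_84 = 231;  s_85 = 198;  s_86 = 216
  s_87 = 37;  s_88 = 7;  s_89 = 103;  s_90 = 54;  s_91 = 27;  s_92 = 232
  s_93 = 194;  s_94 = 123;  s_95 = 227;  s_96 = 129;  s_97 = 194;  s_98 = 11
  s_99 = 246;  s_100 = 148;  s_101 = 173;  s_102 = 191;  s_103 = 51;  s_104 = 154
  s_105 = 135;  s_106 = 56;  s_107 = 190;  s_108 = 219;  s_109 = 211;  s_110 = 133
  s_111 = 102;  s_112 = 223;  s_113 = 150;  s_114 = 96;  s_115 = 85;  s_116 = 231
  s_117 = 31;  s_118 = 254;  s_119 = 195;  s_120 = 184;  s_121 = 106;  s_122 = 91
  s_123 = 115;  s_124 = 201;  s_125 = 42;  s_126 = 99;  s_127 = 166;  s_128 = 124
  s_129 = 93;  s_130 = 191;  s_131 = 43;  s_132 = 34;  s_133 = 79;  s_134 = 232
  s_135 = 134;  s_136 = 59;  s_137 = 131;  s_138 = 77;  s_139 = 206;  s_140 = 151
  s_141 = 38;  s_142 = 40;  s_143 = 5;  s_144 = 135;  s_145 = 87;  s_146 = 198
  s_147 = 171;  s_148 = 72;  s_149 = 210;  s_150 = 187;  s_151 = 195;  s_152 = 17
  s_153 = 18;  s_154 = 123;  s_155 = 22;  s_156 = 164;  s_157 = 141;  s_158 = 127
  s_159 = 163;  s_160 = 170;  s_161 = 87;  s_162 = 88;  s_163 = 14;  s_164 = 27
  s_165 = 243;  s_166 = 21
s_167 = 129·21 + 56·243 + 123·27 = 182
s_168 = 129·182 + 56·21 + 123·243 = 15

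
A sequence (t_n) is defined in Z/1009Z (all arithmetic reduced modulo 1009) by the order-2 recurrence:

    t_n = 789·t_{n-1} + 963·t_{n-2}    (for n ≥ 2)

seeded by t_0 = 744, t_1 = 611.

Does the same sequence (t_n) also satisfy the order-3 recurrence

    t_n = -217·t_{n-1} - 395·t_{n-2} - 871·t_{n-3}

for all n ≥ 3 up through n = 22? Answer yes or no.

yes

Terms t_0..t_22: 744, 611, 868, 896, 67, 548, 465, 635, 350, 744, 831, 900, 889, 135, 36, 1005, 233, 383, 877, 323, 597, 107, 457
n=3: candidate gives 896, actual t_3 = 896 ✓
n=4: candidate gives 67, actual t_4 = 67 ✓
n=5: candidate gives 548, actual t_5 = 548 ✓
n=6: candidate gives 465, actual t_6 = 465 ✓
n=7: candidate gives 635, actual t_7 = 635 ✓
n=8: candidate gives 350, actual t_8 = 350 ✓
n=9: candidate gives 744, actual t_9 = 744 ✓
n=10: candidate gives 831, actual t_10 = 831 ✓
n=11: candidate gives 900, actual t_11 = 900 ✓
n=12: candidate gives 889, actual t_12 = 889 ✓
n=13: candidate gives 135, actual t_13 = 135 ✓
n=14: candidate gives 36, actual t_14 = 36 ✓
n=15: candidate gives 1005, actual t_15 = 1005 ✓
n=16: candidate gives 233, actual t_16 = 233 ✓
n=17: candidate gives 383, actual t_17 = 383 ✓
n=18: candidate gives 877, actual t_18 = 877 ✓
n=19: candidate gives 323, actual t_19 = 323 ✓
n=20: candidate gives 597, actual t_20 = 597 ✓
n=21: candidate gives 107, actual t_21 = 107 ✓
n=22: candidate gives 457, actual t_22 = 457 ✓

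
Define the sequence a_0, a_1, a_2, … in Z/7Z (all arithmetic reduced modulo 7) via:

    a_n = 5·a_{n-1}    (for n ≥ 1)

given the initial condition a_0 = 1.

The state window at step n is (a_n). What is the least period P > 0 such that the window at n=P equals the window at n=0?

n=0: window = (1)
n=1: window = (5)
n=2: window = (4)
n=3: window = (6)
n=4: window = (2)
n=5: window = (3)
n=6: window = (1)
window at n=6 equals window at n=0 → period = 6

6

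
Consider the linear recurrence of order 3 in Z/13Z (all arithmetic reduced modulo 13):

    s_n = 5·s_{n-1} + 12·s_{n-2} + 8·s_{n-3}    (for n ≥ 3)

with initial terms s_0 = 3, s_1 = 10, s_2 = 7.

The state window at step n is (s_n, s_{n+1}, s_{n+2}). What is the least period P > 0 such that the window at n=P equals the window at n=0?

n=0: window = (3, 10, 7)
n=1: window = (10, 7, 10)
n=2: window = (7, 10, 6)
n=3: window = (10, 6, 11)
n=4: window = (6, 11, 12)
n=5: window = (11, 12, 6)
n=6: window = (12, 6, 2)
n=7: window = (6, 2, 9)
n=8: window = (2, 9, 0)
n=9: window = (9, 0, 7)
n=10: window = (0, 7, 3)
n=11: window = (7, 3, 8)
n=12: window = (3, 8, 2)
n=13: window = (8, 2, 0)
n=14: window = (2, 0, 10)
n=15: window = (0, 10, 1)
n=16: window = (10, 1, 8)
n=17: window = (1, 8, 2)
n=18: window = (8, 2, 10)
n=19: window = (2, 10, 8)
n=20: window = (10, 8, 7)
n=21: window = (8, 7, 3)
n=22: window = (7, 3, 7)
n=23: window = (3, 7, 10)
n=24: window = (7, 10, 2)
n=25: window = (10, 2, 4)
n=26: window = (2, 4, 7)
n=27: window = (4, 7, 8)
n=28: window = (7, 8, 0)
n=29: window = (8, 0, 9)
n=30: window = (0, 9, 5)
n=31: window = (9, 5, 3)
n=32: window = (5, 3, 4)
n=33: window = (3, 4, 5)
n=34: window = (4, 5, 6)
n=35: window = (5, 6, 5)
n=36: window = (6, 5, 7)
n=37: window = (5, 7, 0)
n=38: window = (7, 0, 7)
n=39: window = (0, 7, 0)
n=40: window = (7, 0, 6)
…
n=166: window = (2, 8, 3)
n=167: window = (8, 3, 10)
n=168: window = (3, 10, 7)
window at n=168 equals window at n=0 → period = 168

168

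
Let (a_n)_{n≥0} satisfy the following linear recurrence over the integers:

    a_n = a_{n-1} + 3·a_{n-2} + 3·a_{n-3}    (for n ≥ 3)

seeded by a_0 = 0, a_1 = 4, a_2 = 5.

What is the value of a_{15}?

1572395

a_3 = 1·5 + 3·4 + 3·0 = 17
a_4 = 1·17 + 3·5 + 3·4 = 44
a_5 = 1·44 + 3·17 + 3·5 = 110
a_6 = 1·110 + 3·44 + 3·17 = 293
a_7 = 1·293 + 3·110 + 3·44 = 755
a_8 = 1·755 + 3·293 + 3·110 = 1964
a_9 = 1·1964 + 3·755 + 3·293 = 5108
a_10 = 1·5108 + 3·1964 + 3·755 = 13265
a_11 = 1·13265 + 3·5108 + 3·1964 = 34481
a_12 = 1·34481 + 3·13265 + 3·5108 = 89600
a_13 = 1·89600 + 3·34481 + 3·13265 = 232838
a_14 = 1·232838 + 3·89600 + 3·34481 = 605081
a_15 = 1·605081 + 3·232838 + 3·89600 = 1572395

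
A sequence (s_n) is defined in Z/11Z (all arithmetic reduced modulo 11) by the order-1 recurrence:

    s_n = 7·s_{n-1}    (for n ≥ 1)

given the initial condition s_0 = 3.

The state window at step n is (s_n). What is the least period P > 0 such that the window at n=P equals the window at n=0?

n=0: window = (3)
n=1: window = (10)
n=2: window = (4)
n=3: window = (6)
n=4: window = (9)
n=5: window = (8)
n=6: window = (1)
n=7: window = (7)
n=8: window = (5)
n=9: window = (2)
n=10: window = (3)
window at n=10 equals window at n=0 → period = 10

10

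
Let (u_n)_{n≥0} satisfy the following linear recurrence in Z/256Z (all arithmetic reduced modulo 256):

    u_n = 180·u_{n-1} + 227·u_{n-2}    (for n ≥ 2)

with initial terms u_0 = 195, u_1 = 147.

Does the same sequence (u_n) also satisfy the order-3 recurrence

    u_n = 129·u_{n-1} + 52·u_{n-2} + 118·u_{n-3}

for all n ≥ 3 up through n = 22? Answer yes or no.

Terms u_0..u_22: 195, 147, 69, 221, 147, 83, 181, 221, 227, 147, 165, 93, 179, 83, 21, 93, 3, 147, 5, 221, 211, 83, 117
n=3: candidate gives 131, actual u_3 = 221 ✗

no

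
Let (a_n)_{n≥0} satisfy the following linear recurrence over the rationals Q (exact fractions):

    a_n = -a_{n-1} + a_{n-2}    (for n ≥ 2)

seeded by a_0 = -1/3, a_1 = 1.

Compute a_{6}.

-29/3

a_2 = -1·1 + 1·-1/3 = -4/3
a_3 = -1·-4/3 + 1·1 = 7/3
a_4 = -1·7/3 + 1·-4/3 = -11/3
a_5 = -1·-11/3 + 1·7/3 = 6
a_6 = -1·6 + 1·-11/3 = -29/3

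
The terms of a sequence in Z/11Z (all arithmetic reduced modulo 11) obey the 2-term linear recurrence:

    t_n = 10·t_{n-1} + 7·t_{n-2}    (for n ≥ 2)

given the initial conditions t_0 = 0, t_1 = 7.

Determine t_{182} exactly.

4

t_2 = 10·7 + 7·0 = 4
t_3 = 10·4 + 7·7 = 1
t_4 = 10·1 + 7·4 = 5
t_5 = 10·5 + 7·1 = 2
t_6 = 10·2 + 7·5 = 0
t_7 = 10·0 + 7·2 = 3
t_8 = 10·3 + 7·0 = 8
t_9 = 10·8 + 7·3 = 2
t_10 = 10·2 + 7·8 = 10
t_11 = 10·10 + 7·2 = 4
t_12 = 10·4 + 7·10 = 0
t_13 = 10·0 + 7·4 = 6
t_14 = 10·6 + 7·0 = 5
t_15 = 10·5 + 7·6 = 4
t_16 = 10·4 + 7·5 = 9
t_17 = 10·9 + 7·4 = 8
t_18 = 10·8 + 7·9 = 0
t_19 = 10·0 + 7·8 = 1
t_20 = 10·1 + 7·0 = 10
t_21 = 10·10 + 7·1 = 8
t_22 = 10·8 + 7·10 = 7
t_23 = 10·7 + 7·8 = 5
t_24 = 10·5 + 7·7 = 0
t_25 = 10·0 + 7·5 = 2
t_26 = 10·2 + 7·0 = 9
t_27 = 10·9 + 7·2 = 5
t_28 = 10·5 + 7·9 = 3
t_29 = 10·3 + 7·5 = 10
t_30 = 10·10 + 7·3 = 0
t_31 = 10·0 + 7·10 = 4
t_32 = 10·4 + 7·0 = 7
t_33 = 10·7 + 7·4 = 10
t_34 = 10·10 + 7·7 = 6
t_35 = 10·6 + 7·10 = 9
t_36 = 10·9 + 7·6 = 0
t_37 = 10·0 + 7·9 = 8
t_38 = 10·8 + 7·0 = 3
t_39 = 10·3 + 7·8 = 9
t_40 = 10·9 + 7·3 = 1
t_41 = 10·1 + 7·9 = 7
t_42 = 10·7 + 7·1 = 0
t_43 = 10·0 + 7·7 = 5
t_44 = 10·5 + 7·0 = 6
t_45 = 10·6 + 7·5 = 7
t_46 = 10·7 + 7·6 = 2
t_47 = 10·2 + 7·7 = 3
t_48 = 10·3 + 7·2 = 0
t_49 = 10·0 + 7·3 = 10
t_50 = 10·10 + 7·0 = 1
t_51 = 10·1 + 7·10 = 3
t_52 = 10·3 + 7·1 = 4
t_53 = 10·4 + 7·3 = 6
t_54 = 10·6 + 7·4 = 0
t_55 = 10·0 + 7·6 = 9
t_56 = 10·9 + 7·0 = 2
t_57 = 10·2 + 7·9 = 6
t_58 = 10·6 + 7·2 = 8
t_59 = 10·8 + 7·6 = 1
t_60 = 10·1 + 7·8 = 0
t_61 = 10·0 + 7·1 = 7
(t_60, t_61) = (0, 7) = (t_0, t_1), so the sequence has period 60.
182 ≡ 2 (mod 60), hence t_182 = t_2 = 4.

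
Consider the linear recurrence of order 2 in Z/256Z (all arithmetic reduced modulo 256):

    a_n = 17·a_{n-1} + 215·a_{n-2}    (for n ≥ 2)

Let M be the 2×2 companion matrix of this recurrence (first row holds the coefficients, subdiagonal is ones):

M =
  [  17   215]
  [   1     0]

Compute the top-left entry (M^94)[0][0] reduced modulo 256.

(M^94)[0][0] is the top entry after applying M 94 times to the unit state (1, 0). Equivalently it is h_{95} for the auxiliary sequence (h_n) obeying the same recurrence with h_1 = 1 and h_i = 0 for 0 ≤ i < 1:
h_2 = 17·1 + 215·0 = 17
h_3 = 17·17 + 215·1 = 248
h_4 = 17·248 + 215·17 = 191
h_5 = 17·191 + 215·248 = 247
h_6 = 17·247 + 215·191 = 208
h_7 = 17·208 + 215·247 = 65
h_8 = 17·65 + 215·208 = 1
h_9 = 17·1 + 215·65 = 168
h_10 = 17·168 + 215·1 = 255
h_11 = 17·255 + 215·168 = 7
h_12 = 17·7 + 215·255 = 160
h_13 = 17·160 + 215·7 = 129
h_14 = 17·129 + 215·160 = 241
h_15 = 17·241 + 215·129 = 88
h_16 = 17·88 + 215·241 = 63
h_17 = 17·63 + 215·88 = 23
h_18 = 17·23 + 215·63 = 112
h_19 = 17·112 + 215·23 = 193
h_20 = 17·193 + 215·112 = 225
h_21 = 17·225 + 215·193 = 8
h_22 = 17·8 + 215·225 = 127
h_23 = 17·127 + 215·8 = 39
h_24 = 17·39 + 215·127 = 64
h_25 = 17·64 + 215·39 = 1
h_26 = 17·1 + 215·64 = 209
h_27 = 17·209 + 215·1 = 184
h_28 = 17·184 + 215·209 = 191
h_29 = 17·191 + 215·184 = 55
h_30 = 17·55 + 215·191 = 16
h_31 = 17·16 + 215·55 = 65
h_32 = 17·65 + 215·16 = 193
h_33 = 17·193 + 215·65 = 104
h_34 = 17·104 + 215·193 = 255
h_35 = 17·255 + 215·104 = 71
h_36 = 17·71 + 215·255 = 224
h_37 = 17·224 + 215·71 = 129
h_38 = 17·129 + 215·224 = 177
h_39 = 17·177 + 215·129 = 24
h_40 = 17·24 + 215·177 = 63
h_41 = 17·63 + 215·24 = 87
h_42 = 17·87 + 215·63 = 176
h_43 = 17·176 + 215·87 = 193
h_44 = 17·193 + 215·176 = 161
h_45 = 17·161 + 215·193 = 200
h_46 = 17·200 + 215·161 = 127
h_47 = 17·127 + 215·200 = 103
h_48 = 17·103 + 215·127 = 128
h_49 = 17·128 + 215·103 = 1
h_50 = 17·1 + 215·128 = 145
h_51 = 17·145 + 215·1 = 120
h_52 = 17·120 + 215·145 = 191
h_53 = 17·191 + 215·120 = 119
h_54 = 17·119 + 215·191 = 80
h_55 = 17·80 + 215·119 = 65
h_56 = 17·65 + 215·80 = 129
h_57 = 17·129 + 215·65 = 40
h_58 = 17·40 + 215·129 = 255
h_59 = 17·255 + 215·40 = 135
h_60 = 17·135 + 215·255 = 32
h_61 = 17·32 + 215·135 = 129
h_62 = 17·129 + 215·32 = 113
h_63 = 17·113 + 215·129 = 216
h_64 = 17·216 + 215·113 = 63
h_65 = 17·63 + 215·216 = 151
h_66 = 17·151 + 215·63 = 240
h_67 = 17·240 + 215·151 = 193
h_68 = 17·193 + 215·240 = 97
h_69 = 17·97 + 215·193 = 136
h_70 = 17·136 + 215·97 = 127
h_71 = 17·127 + 215·136 = 167
h_72 = 17·167 + 215·127 = 192
h_73 = 17·192 + 215·167 = 1
h_74 = 17·1 + 215·192 = 81
h_75 = 17·81 + 215·1 = 56
h_76 = 17·56 + 215·81 = 191
h_77 = 17·191 + 215·56 = 183
h_78 = 17·183 + 215·191 = 144
h_79 = 17·144 + 215·183 = 65
h_80 = 17·65 + 215·144 = 65
h_81 = 17·65 + 215·65 = 232
h_82 = 17·232 + 215·65 = 255
h_83 = 17·255 + 215·232 = 199
h_84 = 17·199 + 215·255 = 96
h_85 = 17·96 + 215·199 = 129
h_86 = 17·129 + 215·96 = 49
h_87 = 17·49 + 215·129 = 152
h_88 = 17·152 + 215·49 = 63
h_89 = 17·63 + 215·152 = 215
h_90 = 17·215 + 215·63 = 48
h_91 = 17·48 + 215·215 = 193
h_92 = 17·193 + 215·48 = 33
h_93 = 17·33 + 215·193 = 72
h_94 = 17·72 + 215·33 = 127
h_95 = 17·127 + 215·72 = 231

231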